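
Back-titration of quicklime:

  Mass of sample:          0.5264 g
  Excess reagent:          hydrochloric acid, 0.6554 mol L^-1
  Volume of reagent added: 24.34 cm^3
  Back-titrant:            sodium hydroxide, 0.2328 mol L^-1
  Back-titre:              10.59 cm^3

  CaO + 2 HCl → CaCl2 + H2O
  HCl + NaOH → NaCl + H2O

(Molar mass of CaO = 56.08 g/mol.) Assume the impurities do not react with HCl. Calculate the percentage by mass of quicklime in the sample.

71.84 %

n(HCl) added = 0.02434 × 0.6554 = 0.01595 mol
n(NaOH) used in back-titration = 0.01059 × 0.2328 = 2.465 × 10^-3 mol
n(HCl) left over = 2.465 × 10^-3 mol (1:1 ratio)
n(HCl) consumed by analyte = 0.01595 − 2.465 × 10^-3 = 0.01349 mol
From the 1:2 ratio, n(CaO) = 1/2 × 0.01349 = 6.744 × 10^-3 mol
mass of CaO = 6.744 × 10^-3 × 56.08 = 0.3782 g
% CaO = 0.3782 / 0.5264 × 100 = 71.84 %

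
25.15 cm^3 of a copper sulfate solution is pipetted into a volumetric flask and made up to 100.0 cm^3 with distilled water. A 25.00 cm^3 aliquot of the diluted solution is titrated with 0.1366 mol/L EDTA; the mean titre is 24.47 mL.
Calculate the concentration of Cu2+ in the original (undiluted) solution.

0.5316 mol/L

Cu^2+ + EDTA^4- → [Cu(EDTA)]^2-
n(EDTA) = 0.02447 × 0.1366 = 3.343 × 10^-3 mol
n(Cu2+) in the aliquot = 3.343 × 10^-3 mol (1:1 ratio)
[Cu2+]_dilute = 3.343 × 10^-3 / 0.02500 = 0.1337 mol/L
Dilution factor = 100.0 / 25.15 = 3.976
[Cu2+]_stock = 0.1337 × 3.976 = 0.5316 mol/L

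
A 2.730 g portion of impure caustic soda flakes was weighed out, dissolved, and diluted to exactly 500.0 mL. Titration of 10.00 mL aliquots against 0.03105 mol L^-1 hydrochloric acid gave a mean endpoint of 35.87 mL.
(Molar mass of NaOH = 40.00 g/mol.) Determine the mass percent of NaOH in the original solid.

NaOH + HCl → NaCl + H2O
n(HCl) per titration = 0.03587 × 0.03105 = 1.114 × 10^-3 mol
n(NaOH) in each aliquot = 1.114 × 10^-3 mol (1:1 ratio)
n(NaOH) in the whole flask = 1.114 × 10^-3 × 500.0/10.00 = 0.05569 mol
mass of NaOH = 0.05569 × 40.00 = 2.228 g
% NaOH = 2.228 / 2.730 × 100 = 81.59 %

81.59 %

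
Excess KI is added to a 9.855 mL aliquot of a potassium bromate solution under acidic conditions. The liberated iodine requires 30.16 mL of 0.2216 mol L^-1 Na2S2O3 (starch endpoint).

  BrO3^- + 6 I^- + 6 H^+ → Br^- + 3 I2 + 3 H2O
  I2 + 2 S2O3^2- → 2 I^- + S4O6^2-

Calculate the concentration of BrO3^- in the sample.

n(S2O3^2-) = 0.03016 × 0.2216 = 6.683 × 10^-3 mol
n(I2) = n(S2O3^2-)/2 = 3.342 × 10^-3 mol
From the 1:3 ratio, n(BrO3^-) in the aliquot = 1/3 × 3.342 × 10^-3 = 1.114 × 10^-3 mol
[BrO3^-] = 1.114 × 10^-3 / 0.009855 = 0.1130 mol/L

0.1130 mol/L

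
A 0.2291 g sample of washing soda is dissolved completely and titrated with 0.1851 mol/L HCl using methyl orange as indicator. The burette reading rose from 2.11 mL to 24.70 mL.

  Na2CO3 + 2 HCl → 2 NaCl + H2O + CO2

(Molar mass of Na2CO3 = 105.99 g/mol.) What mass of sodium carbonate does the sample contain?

0.2216 g

n(HCl) = 0.02259 L × 0.1851 mol/L = 4.181 × 10^-3 mol
From the 1:2 ratio, n(Na2CO3) = 1/2 × 4.181 × 10^-3 = 2.091 × 10^-3 mol
mass of Na2CO3 = 2.091 × 10^-3 × 105.99 g/mol = 0.2216 g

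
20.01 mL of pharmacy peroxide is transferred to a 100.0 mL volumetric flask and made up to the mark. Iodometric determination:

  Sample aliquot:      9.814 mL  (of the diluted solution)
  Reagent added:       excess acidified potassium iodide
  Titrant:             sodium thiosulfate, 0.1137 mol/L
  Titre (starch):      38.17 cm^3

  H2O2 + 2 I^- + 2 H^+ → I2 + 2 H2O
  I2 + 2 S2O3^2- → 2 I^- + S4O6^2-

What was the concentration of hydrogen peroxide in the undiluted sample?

1.105 mol/L

n(S2O3^2-) = 0.03817 × 0.1137 = 4.340 × 10^-3 mol
n(I2) = n(S2O3^2-)/2 = 2.170 × 10^-3 mol
n(H2O2) in the aliquot = 2.170 × 10^-3 mol (1:1 ratio)
[H2O2]_dilute = 2.170 × 10^-3 / 0.009814 = 0.2211 mol/L
[H2O2]_original = 0.2211 × 100.0/20.01 = 1.105 mol/L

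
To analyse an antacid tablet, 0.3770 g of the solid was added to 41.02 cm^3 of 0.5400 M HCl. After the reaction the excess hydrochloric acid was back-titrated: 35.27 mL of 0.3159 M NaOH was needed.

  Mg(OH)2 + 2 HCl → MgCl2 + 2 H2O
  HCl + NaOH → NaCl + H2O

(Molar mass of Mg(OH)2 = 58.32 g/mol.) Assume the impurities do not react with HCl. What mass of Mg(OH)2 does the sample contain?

n(HCl) added = 0.04102 × 0.5400 = 0.02215 mol
n(NaOH) used in back-titration = 0.03527 × 0.3159 = 0.01114 mol
n(HCl) left over = 0.01114 mol (1:1 ratio)
n(HCl) consumed by analyte = 0.02215 − 0.01114 = 0.01101 mol
From the 1:2 ratio, n(Mg(OH)2) = 1/2 × 0.01101 = 5.505 × 10^-3 mol
mass of Mg(OH)2 = 5.505 × 10^-3 × 58.32 = 0.3210 g

0.3210 g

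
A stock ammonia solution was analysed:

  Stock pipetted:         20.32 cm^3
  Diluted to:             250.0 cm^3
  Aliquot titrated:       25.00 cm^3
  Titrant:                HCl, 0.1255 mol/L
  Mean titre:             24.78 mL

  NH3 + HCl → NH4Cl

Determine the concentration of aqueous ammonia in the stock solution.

n(HCl) = 0.02478 × 0.1255 = 3.110 × 10^-3 mol
n(NH3) in the aliquot = 3.110 × 10^-3 mol (1:1 ratio)
[NH3]_dilute = 3.110 × 10^-3 / 0.02500 = 0.1244 mol/L
Dilution factor = 250.0 / 20.32 = 12.30
[NH3]_stock = 0.1244 × 12.30 = 1.530 mol/L

1.530 mol/L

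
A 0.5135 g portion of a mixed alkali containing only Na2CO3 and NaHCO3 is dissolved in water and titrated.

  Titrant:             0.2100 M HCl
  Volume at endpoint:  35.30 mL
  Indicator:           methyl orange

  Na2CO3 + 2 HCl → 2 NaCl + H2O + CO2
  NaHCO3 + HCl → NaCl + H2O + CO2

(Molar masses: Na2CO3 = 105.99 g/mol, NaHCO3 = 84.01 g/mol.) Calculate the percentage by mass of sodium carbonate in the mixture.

36.36 %

n(HCl) = 0.03530 × 0.2100 = 7.413 × 10^-3 mol
Let x = n(Na2CO3), y = n(NaHCO3).
Titrant: 2x + 1y = 7.413 × 10^-3;  mass: 105.99x + 84.01y = 0.5135
Solving, x = 1.762 × 10^-3 mol, y = 3.890 × 10^-3 mol
mass of Na2CO3 = 1.762 × 10^-3 × 105.99 = 0.1867 g
% Na2CO3 = 0.1867 / 0.5135 × 100 = 36.36 %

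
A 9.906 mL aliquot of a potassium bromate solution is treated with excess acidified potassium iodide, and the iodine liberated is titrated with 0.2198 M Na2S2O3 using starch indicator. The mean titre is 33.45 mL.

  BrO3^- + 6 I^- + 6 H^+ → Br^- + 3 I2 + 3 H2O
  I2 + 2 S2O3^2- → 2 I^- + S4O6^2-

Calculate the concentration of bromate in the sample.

0.1237 M

n(S2O3^2-) = 0.03345 × 0.2198 = 7.352 × 10^-3 mol
n(I2) = n(S2O3^2-)/2 = 3.676 × 10^-3 mol
From the 1:3 ratio, n(BrO3^-) in the aliquot = 1/3 × 3.676 × 10^-3 = 1.225 × 10^-3 mol
[BrO3^-] = 1.225 × 10^-3 / 0.009906 = 0.1237 mol/L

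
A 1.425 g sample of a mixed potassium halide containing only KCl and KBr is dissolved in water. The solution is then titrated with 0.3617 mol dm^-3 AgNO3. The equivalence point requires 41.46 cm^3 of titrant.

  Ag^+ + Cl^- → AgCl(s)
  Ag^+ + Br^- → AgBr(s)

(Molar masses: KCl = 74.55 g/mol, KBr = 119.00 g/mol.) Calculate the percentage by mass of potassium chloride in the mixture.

42.32 %

n(AgNO3) = 0.04146 × 0.3617 = 0.01500 mol
Let x = n(KCl), y = n(KBr).
Titrant: 1x + 1y = 0.01500;  mass: 74.55x + 119.00y = 1.425
Solving, x = 8.088 × 10^-3 mol, y = 6.908 × 10^-3 mol
mass of KCl = 8.088 × 10^-3 × 74.55 = 0.6030 g
% KCl = 0.6030 / 1.425 × 100 = 42.32 %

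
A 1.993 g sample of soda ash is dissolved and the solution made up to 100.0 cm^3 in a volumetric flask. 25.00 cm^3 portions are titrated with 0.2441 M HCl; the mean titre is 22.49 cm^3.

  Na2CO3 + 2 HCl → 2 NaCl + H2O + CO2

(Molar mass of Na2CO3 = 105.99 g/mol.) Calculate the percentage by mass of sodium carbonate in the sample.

58.39 %

n(HCl) per titration = 0.02249 × 0.2441 = 5.490 × 10^-3 mol
From the 1:2 ratio, n(Na2CO3) in each aliquot = 1/2 × 5.490 × 10^-3 = 2.745 × 10^-3 mol
n(Na2CO3) in the whole flask = 2.745 × 10^-3 × 100.0/25.00 = 0.01098 mol
mass of Na2CO3 = 0.01098 × 105.99 = 1.164 g
% Na2CO3 = 1.164 / 1.993 × 100 = 58.39 %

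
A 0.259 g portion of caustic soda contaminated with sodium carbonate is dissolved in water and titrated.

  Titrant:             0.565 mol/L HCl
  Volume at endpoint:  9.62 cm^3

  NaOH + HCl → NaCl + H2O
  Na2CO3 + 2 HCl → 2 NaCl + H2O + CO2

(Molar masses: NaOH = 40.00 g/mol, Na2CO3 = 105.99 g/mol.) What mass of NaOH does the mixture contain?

0.0894 g

n(HCl) = 0.00962 × 0.565 = 5.44 × 10^-3 mol
Let x = n(NaOH), y = n(Na2CO3).
Titrant: 1x + 2y = 5.44 × 10^-3;  mass: 40.00x + 105.99y = 0.259
Solving, x = 2.23 × 10^-3 mol, y = 1.60 × 10^-3 mol
mass of NaOH = 2.23 × 10^-3 × 40.00 = 0.0894 g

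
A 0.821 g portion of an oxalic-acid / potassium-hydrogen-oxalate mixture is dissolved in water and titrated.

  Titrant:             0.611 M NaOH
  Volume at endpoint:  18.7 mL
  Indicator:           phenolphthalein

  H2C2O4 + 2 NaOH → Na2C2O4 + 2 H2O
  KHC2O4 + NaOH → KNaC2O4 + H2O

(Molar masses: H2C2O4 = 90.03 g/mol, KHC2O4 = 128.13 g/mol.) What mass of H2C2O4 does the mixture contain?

n(NaOH) = 0.0187 × 0.611 = 0.0114 mol
Let x = n(H2C2O4), y = n(KHC2O4).
Titrant: 2x + 1y = 0.0114;  mass: 90.03x + 128.13y = 0.821
Solving, x = 3.87 × 10^-3 mol, y = 3.69 × 10^-3 mol
mass of H2C2O4 = 3.87 × 10^-3 × 90.03 = 0.348 g

0.348 g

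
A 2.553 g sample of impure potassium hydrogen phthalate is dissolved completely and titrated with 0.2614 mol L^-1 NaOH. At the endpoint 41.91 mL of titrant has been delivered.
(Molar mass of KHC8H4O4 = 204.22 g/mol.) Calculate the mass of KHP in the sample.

KHC8H4O4 + NaOH → KNaC8H4O4 + H2O
n(NaOH) = 0.04191 L × 0.2614 mol/L = 0.01096 mol
n(KHC8H4O4) = 0.01096 mol (1:1 ratio)
mass of KHC8H4O4 = 0.01096 × 204.22 g/mol = 2.237 g

2.237 g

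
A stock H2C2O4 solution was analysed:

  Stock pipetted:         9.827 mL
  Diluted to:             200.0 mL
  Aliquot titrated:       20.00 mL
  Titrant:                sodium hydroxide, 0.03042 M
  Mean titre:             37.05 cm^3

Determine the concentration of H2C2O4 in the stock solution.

0.5735 M

H2C2O4 + 2 NaOH → Na2C2O4 + 2 H2O
n(NaOH) = 0.03705 × 0.03042 = 1.127 × 10^-3 mol
From the 1:2 ratio, n(H2C2O4) in the aliquot = 1/2 × 1.127 × 10^-3 = 5.635 × 10^-4 mol
[H2C2O4]_dilute = 5.635 × 10^-4 / 0.02000 = 0.02818 mol/L
Dilution factor = 200.0 / 9.827 = 20.35
[H2C2O4]_stock = 0.02818 × 20.35 = 0.5735 mol/L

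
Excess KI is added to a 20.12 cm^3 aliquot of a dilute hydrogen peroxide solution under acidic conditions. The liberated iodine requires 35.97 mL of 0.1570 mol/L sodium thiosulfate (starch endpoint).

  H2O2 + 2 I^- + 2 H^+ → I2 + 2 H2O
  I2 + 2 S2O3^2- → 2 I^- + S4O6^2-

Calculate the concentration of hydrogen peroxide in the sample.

0.1403 mol/L

n(S2O3^2-) = 0.03597 × 0.1570 = 5.647 × 10^-3 mol
n(I2) = n(S2O3^2-)/2 = 2.824 × 10^-3 mol
n(H2O2) in the aliquot = 2.824 × 10^-3 mol (1:1 ratio)
[H2O2] = 2.824 × 10^-3 / 0.02012 = 0.1403 mol/L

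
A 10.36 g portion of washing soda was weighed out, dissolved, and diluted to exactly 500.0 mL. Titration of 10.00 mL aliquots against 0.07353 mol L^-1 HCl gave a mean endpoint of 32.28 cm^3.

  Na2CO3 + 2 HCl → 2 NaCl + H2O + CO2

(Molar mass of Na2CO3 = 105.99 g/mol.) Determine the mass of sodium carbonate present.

n(HCl) per titration = 0.03228 × 0.07353 = 2.374 × 10^-3 mol
From the 1:2 ratio, n(Na2CO3) in each aliquot = 1/2 × 2.374 × 10^-3 = 1.187 × 10^-3 mol
n(Na2CO3) in the whole flask = 1.187 × 10^-3 × 500.0/10.00 = 0.05934 mol
mass of Na2CO3 = 0.05934 × 105.99 = 6.289 g

6.289 g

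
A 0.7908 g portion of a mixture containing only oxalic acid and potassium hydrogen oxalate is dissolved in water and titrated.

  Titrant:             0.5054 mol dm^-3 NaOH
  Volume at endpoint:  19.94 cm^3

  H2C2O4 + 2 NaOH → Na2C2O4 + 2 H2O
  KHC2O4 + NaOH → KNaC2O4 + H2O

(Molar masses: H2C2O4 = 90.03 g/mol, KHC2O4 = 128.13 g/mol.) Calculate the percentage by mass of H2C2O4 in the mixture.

34.27 %

n(NaOH) = 0.01994 × 0.5054 = 0.01008 mol
Let x = n(H2C2O4), y = n(KHC2O4).
Titrant: 2x + 1y = 0.01008;  mass: 90.03x + 128.13y = 0.7908
Solving, x = 3.011 × 10^-3 mol, y = 4.056 × 10^-3 mol
mass of H2C2O4 = 3.011 × 10^-3 × 90.03 = 0.2710 g
% H2C2O4 = 0.2710 / 0.7908 × 100 = 34.27 %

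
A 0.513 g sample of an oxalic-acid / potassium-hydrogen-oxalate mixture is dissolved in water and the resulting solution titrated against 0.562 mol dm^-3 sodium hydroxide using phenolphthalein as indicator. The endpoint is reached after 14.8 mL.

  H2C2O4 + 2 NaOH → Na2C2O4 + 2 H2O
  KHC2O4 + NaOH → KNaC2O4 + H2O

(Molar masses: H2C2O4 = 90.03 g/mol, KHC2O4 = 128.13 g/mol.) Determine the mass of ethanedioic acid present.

0.299 g

n(NaOH) = 0.0148 × 0.562 = 8.32 × 10^-3 mol
Let x = n(H2C2O4), y = n(KHC2O4).
Titrant: 2x + 1y = 8.32 × 10^-3;  mass: 90.03x + 128.13y = 0.513
Solving, x = 3.33 × 10^-3 mol, y = 1.67 × 10^-3 mol
mass of H2C2O4 = 3.33 × 10^-3 × 90.03 = 0.299 g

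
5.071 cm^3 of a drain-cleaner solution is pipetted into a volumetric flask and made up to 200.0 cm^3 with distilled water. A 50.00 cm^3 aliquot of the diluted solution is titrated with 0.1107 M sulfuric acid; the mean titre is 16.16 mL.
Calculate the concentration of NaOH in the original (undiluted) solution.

2.822 M

2 NaOH + H2SO4 → Na2SO4 + 2 H2O
n(H2SO4) = 0.01616 × 0.1107 = 1.789 × 10^-3 mol
From the 2:1 ratio, n(NaOH) in the aliquot = 2/1 × 1.789 × 10^-3 = 3.578 × 10^-3 mol
[NaOH]_dilute = 3.578 × 10^-3 / 0.05000 = 0.07156 mol/L
Dilution factor = 200.0 / 5.071 = 39.44
[NaOH]_stock = 0.07156 × 39.44 = 2.822 mol/L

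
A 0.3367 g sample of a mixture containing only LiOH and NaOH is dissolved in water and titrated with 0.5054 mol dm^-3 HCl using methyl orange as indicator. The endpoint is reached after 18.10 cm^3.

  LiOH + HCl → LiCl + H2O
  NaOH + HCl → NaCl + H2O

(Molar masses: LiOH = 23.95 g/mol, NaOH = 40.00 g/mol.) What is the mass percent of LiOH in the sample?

12.95 %

n(HCl) = 0.01810 × 0.5054 = 9.148 × 10^-3 mol
Let x = n(LiOH), y = n(NaOH).
Titrant: 1x + 1y = 9.148 × 10^-3;  mass: 23.95x + 40.00y = 0.3367
Solving, x = 1.820 × 10^-3 mol, y = 7.328 × 10^-3 mol
mass of LiOH = 1.820 × 10^-3 × 23.95 = 0.04359 g
% LiOH = 0.04359 / 0.3367 × 100 = 12.95 %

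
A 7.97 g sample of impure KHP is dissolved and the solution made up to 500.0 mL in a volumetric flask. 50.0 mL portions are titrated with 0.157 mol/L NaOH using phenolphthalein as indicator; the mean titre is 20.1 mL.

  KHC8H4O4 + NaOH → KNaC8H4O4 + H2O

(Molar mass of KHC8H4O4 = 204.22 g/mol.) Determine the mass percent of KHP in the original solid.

80.9 %

n(NaOH) per titration = 0.0201 × 0.157 = 3.16 × 10^-3 mol
n(KHC8H4O4) in each aliquot = 3.16 × 10^-3 mol (1:1 ratio)
n(KHC8H4O4) in the whole flask = 3.16 × 10^-3 × 500.0/50.0 = 0.0316 mol
mass of KHC8H4O4 = 0.0316 × 204.22 = 6.44 g
% KHC8H4O4 = 6.44 / 7.97 × 100 = 80.9 %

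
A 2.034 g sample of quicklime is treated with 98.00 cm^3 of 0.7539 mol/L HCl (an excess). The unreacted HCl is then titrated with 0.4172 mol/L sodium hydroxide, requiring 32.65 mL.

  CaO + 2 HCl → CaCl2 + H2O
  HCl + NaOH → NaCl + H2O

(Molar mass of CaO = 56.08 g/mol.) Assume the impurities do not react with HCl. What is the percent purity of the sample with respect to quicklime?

83.07 %

n(HCl) added = 0.09800 × 0.7539 = 0.07388 mol
n(NaOH) used in back-titration = 0.03265 × 0.4172 = 0.01362 mol
n(HCl) left over = 0.01362 mol (1:1 ratio)
n(HCl) consumed by analyte = 0.07388 − 0.01362 = 0.06026 mol
From the 1:2 ratio, n(CaO) = 1/2 × 0.06026 = 0.03013 mol
mass of CaO = 0.03013 × 56.08 = 1.690 g
% CaO = 1.690 / 2.034 × 100 = 83.07 %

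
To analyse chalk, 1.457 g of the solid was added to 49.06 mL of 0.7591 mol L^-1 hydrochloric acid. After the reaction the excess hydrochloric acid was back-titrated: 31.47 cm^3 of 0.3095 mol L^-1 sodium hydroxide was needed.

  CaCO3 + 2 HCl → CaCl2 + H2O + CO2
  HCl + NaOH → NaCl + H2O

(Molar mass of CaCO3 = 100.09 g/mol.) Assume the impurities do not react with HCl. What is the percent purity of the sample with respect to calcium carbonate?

94.46 %

n(HCl) added = 0.04906 × 0.7591 = 0.03724 mol
n(NaOH) used in back-titration = 0.03147 × 0.3095 = 9.740 × 10^-3 mol
n(HCl) left over = 9.740 × 10^-3 mol (1:1 ratio)
n(HCl) consumed by analyte = 0.03724 − 9.740 × 10^-3 = 0.02750 mol
From the 1:2 ratio, n(CaCO3) = 1/2 × 0.02750 = 0.01375 mol
mass of CaCO3 = 0.01375 × 100.09 = 1.376 g
% CaCO3 = 1.376 / 1.457 × 100 = 94.46 %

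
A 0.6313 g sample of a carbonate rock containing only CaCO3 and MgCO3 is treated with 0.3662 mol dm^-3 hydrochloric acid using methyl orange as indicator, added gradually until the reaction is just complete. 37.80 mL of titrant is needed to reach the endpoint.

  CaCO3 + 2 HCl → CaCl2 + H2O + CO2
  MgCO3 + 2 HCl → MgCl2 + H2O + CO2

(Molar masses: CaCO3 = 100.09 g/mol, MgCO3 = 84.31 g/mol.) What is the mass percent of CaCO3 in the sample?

n(HCl) = 0.03780 × 0.3662 = 0.01384 mol
Let x = n(CaCO3), y = n(MgCO3).
Titrant: 2x + 2y = 0.01384;  mass: 100.09x + 84.31y = 0.6313
Solving, x = 3.028 × 10^-3 mol, y = 3.894 × 10^-3 mol
mass of CaCO3 = 3.028 × 10^-3 × 100.09 = 0.3030 g
% CaCO3 = 0.3030 / 0.6313 × 100 = 48.00 %

48.00 %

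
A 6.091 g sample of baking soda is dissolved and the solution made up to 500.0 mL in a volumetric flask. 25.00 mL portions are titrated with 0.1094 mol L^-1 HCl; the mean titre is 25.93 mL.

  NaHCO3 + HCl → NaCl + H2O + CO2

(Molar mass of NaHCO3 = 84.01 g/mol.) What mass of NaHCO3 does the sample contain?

n(HCl) per titration = 0.02593 × 0.1094 = 2.837 × 10^-3 mol
n(NaHCO3) in each aliquot = 2.837 × 10^-3 mol (1:1 ratio)
n(NaHCO3) in the whole flask = 2.837 × 10^-3 × 500.0/25.00 = 0.05673 mol
mass of NaHCO3 = 0.05673 × 84.01 = 4.766 g

4.766 g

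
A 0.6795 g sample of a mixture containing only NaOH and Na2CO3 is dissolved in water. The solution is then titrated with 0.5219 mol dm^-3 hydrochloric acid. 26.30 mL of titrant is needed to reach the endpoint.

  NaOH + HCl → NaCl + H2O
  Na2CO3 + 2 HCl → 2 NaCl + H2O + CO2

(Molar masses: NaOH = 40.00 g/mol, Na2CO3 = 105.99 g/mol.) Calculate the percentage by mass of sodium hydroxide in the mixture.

n(HCl) = 0.02630 × 0.5219 = 0.01373 mol
Let x = n(NaOH), y = n(Na2CO3).
Titrant: 1x + 2y = 0.01373;  mass: 40.00x + 105.99y = 0.6795
Solving, x = 3.687 × 10^-3 mol, y = 5.020 × 10^-3 mol
mass of NaOH = 3.687 × 10^-3 × 40.00 = 0.1475 g
% NaOH = 0.1475 / 0.6795 × 100 = 21.70 %

21.70 %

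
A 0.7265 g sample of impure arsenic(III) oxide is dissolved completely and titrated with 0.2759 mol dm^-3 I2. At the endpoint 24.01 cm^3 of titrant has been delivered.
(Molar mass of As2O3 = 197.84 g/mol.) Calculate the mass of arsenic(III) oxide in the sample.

As2O3 + 2 I2 + 2 H2O → As2O5 + 4 HI
n(I2) = 0.02401 L × 0.2759 mol/L = 6.624 × 10^-3 mol
From the 1:2 ratio, n(As2O3) = 1/2 × 6.624 × 10^-3 = 3.312 × 10^-3 mol
mass of As2O3 = 3.312 × 10^-3 × 197.84 g/mol = 0.6553 g

0.6553 g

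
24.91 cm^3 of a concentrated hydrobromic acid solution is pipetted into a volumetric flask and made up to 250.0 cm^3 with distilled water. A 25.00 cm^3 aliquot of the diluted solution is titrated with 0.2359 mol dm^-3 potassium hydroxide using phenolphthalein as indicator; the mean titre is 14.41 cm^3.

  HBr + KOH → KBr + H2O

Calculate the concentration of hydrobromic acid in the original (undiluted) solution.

1.365 mol/L

n(KOH) = 0.01441 × 0.2359 = 3.399 × 10^-3 mol
n(HBr) in the aliquot = 3.399 × 10^-3 mol (1:1 ratio)
[HBr]_dilute = 3.399 × 10^-3 / 0.02500 = 0.1360 mol/L
Dilution factor = 250.0 / 24.91 = 10.04
[HBr]_stock = 0.1360 × 10.04 = 1.365 mol/L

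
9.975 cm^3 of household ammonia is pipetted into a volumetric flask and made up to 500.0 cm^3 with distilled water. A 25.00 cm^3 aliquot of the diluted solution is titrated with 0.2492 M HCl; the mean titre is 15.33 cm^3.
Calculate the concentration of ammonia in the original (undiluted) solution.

7.660 M

NH3 + HCl → NH4Cl
n(HCl) = 0.01533 × 0.2492 = 3.820 × 10^-3 mol
n(NH3) in the aliquot = 3.820 × 10^-3 mol (1:1 ratio)
[NH3]_dilute = 3.820 × 10^-3 / 0.02500 = 0.1528 mol/L
Dilution factor = 500.0 / 9.975 = 50.13
[NH3]_stock = 0.1528 × 50.13 = 7.660 mol/L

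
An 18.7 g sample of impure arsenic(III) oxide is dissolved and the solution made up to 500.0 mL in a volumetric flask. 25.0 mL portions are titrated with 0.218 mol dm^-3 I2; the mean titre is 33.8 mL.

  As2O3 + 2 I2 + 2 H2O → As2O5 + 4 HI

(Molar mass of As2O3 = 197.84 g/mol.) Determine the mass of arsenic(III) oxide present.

14.6 g

n(I2) per titration = 0.0338 × 0.218 = 7.37 × 10^-3 mol
From the 1:2 ratio, n(As2O3) in each aliquot = 1/2 × 7.37 × 10^-3 = 3.68 × 10^-3 mol
n(As2O3) in the whole flask = 3.68 × 10^-3 × 500.0/25.0 = 0.0737 mol
mass of As2O3 = 0.0737 × 197.84 = 14.6 g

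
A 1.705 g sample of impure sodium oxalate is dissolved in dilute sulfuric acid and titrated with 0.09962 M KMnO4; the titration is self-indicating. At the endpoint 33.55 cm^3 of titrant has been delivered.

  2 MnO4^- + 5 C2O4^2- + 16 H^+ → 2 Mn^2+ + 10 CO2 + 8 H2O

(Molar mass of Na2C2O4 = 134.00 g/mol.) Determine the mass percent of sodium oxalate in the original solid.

65.67 %

n(KMnO4) = 0.03355 L × 0.09962 mol/L = 3.342 × 10^-3 mol
From the 5:2 ratio, n(Na2C2O4) = 5/2 × 3.342 × 10^-3 = 8.356 × 10^-3 mol
mass of Na2C2O4 = 8.356 × 10^-3 × 134.00 g/mol = 1.120 g
% Na2C2O4 = 1.120 / 1.705 × 100 = 65.67 %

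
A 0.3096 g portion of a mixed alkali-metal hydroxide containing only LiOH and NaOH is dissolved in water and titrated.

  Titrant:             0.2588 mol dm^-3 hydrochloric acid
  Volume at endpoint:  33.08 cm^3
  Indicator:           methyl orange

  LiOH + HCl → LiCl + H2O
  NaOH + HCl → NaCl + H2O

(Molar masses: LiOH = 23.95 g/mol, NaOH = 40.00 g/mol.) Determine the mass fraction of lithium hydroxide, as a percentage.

n(HCl) = 0.03308 × 0.2588 = 8.561 × 10^-3 mol
Let x = n(LiOH), y = n(NaOH).
Titrant: 1x + 1y = 8.561 × 10^-3;  mass: 23.95x + 40.00y = 0.3096
Solving, x = 2.046 × 10^-3 mol, y = 6.515 × 10^-3 mol
mass of LiOH = 2.046 × 10^-3 × 23.95 = 0.04901 g
% LiOH = 0.04901 / 0.3096 × 100 = 15.83 %

15.83 %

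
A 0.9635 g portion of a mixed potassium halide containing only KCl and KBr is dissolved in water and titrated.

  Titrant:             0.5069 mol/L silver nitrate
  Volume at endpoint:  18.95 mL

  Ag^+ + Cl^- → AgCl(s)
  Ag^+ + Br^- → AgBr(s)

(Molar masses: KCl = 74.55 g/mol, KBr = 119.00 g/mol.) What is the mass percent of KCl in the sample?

31.26 %

n(AgNO3) = 0.01895 × 0.5069 = 9.606 × 10^-3 mol
Let x = n(KCl), y = n(KBr).
Titrant: 1x + 1y = 9.606 × 10^-3;  mass: 74.55x + 119.00y = 0.9635
Solving, x = 4.040 × 10^-3 mol, y = 5.566 × 10^-3 mol
mass of KCl = 4.040 × 10^-3 × 74.55 = 0.3012 g
% KCl = 0.3012 / 0.9635 × 100 = 31.26 %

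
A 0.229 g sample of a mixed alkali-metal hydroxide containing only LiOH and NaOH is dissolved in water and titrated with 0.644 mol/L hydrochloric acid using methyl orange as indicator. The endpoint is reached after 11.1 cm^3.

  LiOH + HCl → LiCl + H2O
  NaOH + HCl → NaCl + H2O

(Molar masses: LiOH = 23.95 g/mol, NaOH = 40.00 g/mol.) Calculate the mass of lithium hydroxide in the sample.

0.0850 g

n(HCl) = 0.0111 × 0.644 = 7.15 × 10^-3 mol
Let x = n(LiOH), y = n(NaOH).
Titrant: 1x + 1y = 7.15 × 10^-3;  mass: 23.95x + 40.00y = 0.229
Solving, x = 3.55 × 10^-3 mol, y = 3.60 × 10^-3 mol
mass of LiOH = 3.55 × 10^-3 × 23.95 = 0.0850 g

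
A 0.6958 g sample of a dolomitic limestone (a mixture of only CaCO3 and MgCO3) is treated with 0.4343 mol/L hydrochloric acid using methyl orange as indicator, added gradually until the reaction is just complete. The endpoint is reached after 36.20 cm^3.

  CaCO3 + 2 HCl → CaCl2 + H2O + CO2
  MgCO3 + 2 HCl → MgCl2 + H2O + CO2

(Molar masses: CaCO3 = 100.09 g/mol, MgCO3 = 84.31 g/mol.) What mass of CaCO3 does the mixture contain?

0.2097 g

n(HCl) = 0.03620 × 0.4343 = 0.01572 mol
Let x = n(CaCO3), y = n(MgCO3).
Titrant: 2x + 2y = 0.01572;  mass: 100.09x + 84.31y = 0.6958
Solving, x = 2.095 × 10^-3 mol, y = 5.766 × 10^-3 mol
mass of CaCO3 = 2.095 × 10^-3 × 100.09 = 0.2097 g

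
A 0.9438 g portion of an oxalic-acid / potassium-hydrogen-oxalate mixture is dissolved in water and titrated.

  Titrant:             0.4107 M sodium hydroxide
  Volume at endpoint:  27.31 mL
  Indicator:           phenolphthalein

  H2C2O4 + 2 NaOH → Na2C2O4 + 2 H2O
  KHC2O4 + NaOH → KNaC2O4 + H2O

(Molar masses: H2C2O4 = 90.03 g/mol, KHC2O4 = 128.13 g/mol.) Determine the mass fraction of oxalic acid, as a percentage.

28.31 %

n(NaOH) = 0.02731 × 0.4107 = 0.01122 mol
Let x = n(H2C2O4), y = n(KHC2O4).
Titrant: 2x + 1y = 0.01122;  mass: 90.03x + 128.13y = 0.9438
Solving, x = 2.968 × 10^-3 mol, y = 5.281 × 10^-3 mol
mass of H2C2O4 = 2.968 × 10^-3 × 90.03 = 0.2672 g
% H2C2O4 = 0.2672 / 0.9438 × 100 = 28.31 %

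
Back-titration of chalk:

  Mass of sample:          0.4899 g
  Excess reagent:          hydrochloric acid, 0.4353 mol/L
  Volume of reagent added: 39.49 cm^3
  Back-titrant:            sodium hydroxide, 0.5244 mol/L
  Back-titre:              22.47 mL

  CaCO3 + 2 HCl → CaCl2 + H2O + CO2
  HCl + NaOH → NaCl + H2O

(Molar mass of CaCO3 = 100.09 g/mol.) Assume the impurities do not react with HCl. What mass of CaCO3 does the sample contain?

n(HCl) added = 0.03949 × 0.4353 = 0.01719 mol
n(NaOH) used in back-titration = 0.02247 × 0.5244 = 0.01178 mol
n(HCl) left over = 0.01178 mol (1:1 ratio)
n(HCl) consumed by analyte = 0.01719 − 0.01178 = 5.407 × 10^-3 mol
From the 1:2 ratio, n(CaCO3) = 1/2 × 5.407 × 10^-3 = 2.703 × 10^-3 mol
mass of CaCO3 = 2.703 × 10^-3 × 100.09 = 0.2706 g

0.2706 g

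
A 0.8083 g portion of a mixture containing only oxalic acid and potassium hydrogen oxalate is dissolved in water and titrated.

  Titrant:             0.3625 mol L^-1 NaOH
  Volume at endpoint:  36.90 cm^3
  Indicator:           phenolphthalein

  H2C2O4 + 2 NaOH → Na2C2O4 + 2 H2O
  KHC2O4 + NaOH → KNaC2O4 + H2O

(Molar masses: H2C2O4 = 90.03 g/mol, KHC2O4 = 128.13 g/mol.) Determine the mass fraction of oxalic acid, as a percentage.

60.68 %

n(NaOH) = 0.03690 × 0.3625 = 0.01338 mol
Let x = n(H2C2O4), y = n(KHC2O4).
Titrant: 2x + 1y = 0.01338;  mass: 90.03x + 128.13y = 0.8083
Solving, x = 5.448 × 10^-3 mol, y = 2.481 × 10^-3 mol
mass of H2C2O4 = 5.448 × 10^-3 × 90.03 = 0.4905 g
% H2C2O4 = 0.4905 / 0.8083 × 100 = 60.68 %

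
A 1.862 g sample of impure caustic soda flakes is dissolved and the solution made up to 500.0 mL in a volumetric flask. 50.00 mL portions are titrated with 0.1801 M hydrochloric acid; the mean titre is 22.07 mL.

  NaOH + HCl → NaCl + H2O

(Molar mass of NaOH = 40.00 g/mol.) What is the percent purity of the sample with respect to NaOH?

n(HCl) per titration = 0.02207 × 0.1801 = 3.975 × 10^-3 mol
n(NaOH) in each aliquot = 3.975 × 10^-3 mol (1:1 ratio)
n(NaOH) in the whole flask = 3.975 × 10^-3 × 500.0/50.00 = 0.03975 mol
mass of NaOH = 0.03975 × 40.00 = 1.590 g
% NaOH = 1.590 / 1.862 × 100 = 85.39 %

85.39 %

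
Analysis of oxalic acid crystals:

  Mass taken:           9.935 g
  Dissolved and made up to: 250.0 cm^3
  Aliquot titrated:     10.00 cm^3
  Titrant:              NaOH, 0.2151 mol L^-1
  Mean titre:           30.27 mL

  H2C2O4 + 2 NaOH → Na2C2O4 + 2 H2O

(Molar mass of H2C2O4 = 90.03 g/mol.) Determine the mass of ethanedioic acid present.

n(NaOH) per titration = 0.03027 × 0.2151 = 6.511 × 10^-3 mol
From the 1:2 ratio, n(H2C2O4) in each aliquot = 1/2 × 6.511 × 10^-3 = 3.256 × 10^-3 mol
n(H2C2O4) in the whole flask = 3.256 × 10^-3 × 250.0/10.00 = 0.08139 mol
mass of H2C2O4 = 0.08139 × 90.03 = 7.327 g

7.327 g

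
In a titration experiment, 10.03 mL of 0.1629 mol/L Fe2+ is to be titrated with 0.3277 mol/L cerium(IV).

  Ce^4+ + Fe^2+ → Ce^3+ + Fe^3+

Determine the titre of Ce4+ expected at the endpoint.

n(Fe2+) = 0.01003 L × 0.1629 mol/L = 1.634 × 10^-3 mol
n(Ce4+) = 1.634 × 10^-3 mol (1:1 stoichiometry)
V(Ce4+) = 1.634 × 10^-3 mol / 0.3277 mol/L = 0.004986 L = 4.986 mL

4.986 mL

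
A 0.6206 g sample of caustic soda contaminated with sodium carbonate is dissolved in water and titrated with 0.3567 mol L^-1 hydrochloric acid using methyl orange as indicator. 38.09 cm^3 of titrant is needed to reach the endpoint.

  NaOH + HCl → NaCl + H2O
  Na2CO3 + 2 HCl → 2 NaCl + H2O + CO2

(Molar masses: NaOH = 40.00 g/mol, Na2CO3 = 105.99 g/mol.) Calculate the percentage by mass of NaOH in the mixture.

49.31 %

n(HCl) = 0.03809 × 0.3567 = 0.01359 mol
Let x = n(NaOH), y = n(Na2CO3).
Titrant: 1x + 2y = 0.01359;  mass: 40.00x + 105.99y = 0.6206
Solving, x = 7.651 × 10^-3 mol, y = 2.968 × 10^-3 mol
mass of NaOH = 7.651 × 10^-3 × 40.00 = 0.3060 g
% NaOH = 0.3060 / 0.6206 × 100 = 49.31 %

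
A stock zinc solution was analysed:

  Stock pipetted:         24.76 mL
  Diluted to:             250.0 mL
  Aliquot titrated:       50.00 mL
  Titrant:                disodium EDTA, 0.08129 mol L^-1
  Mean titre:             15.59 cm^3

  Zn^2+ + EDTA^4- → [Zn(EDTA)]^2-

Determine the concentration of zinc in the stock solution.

0.2559 mol/L

n(EDTA) = 0.01559 × 0.08129 = 1.267 × 10^-3 mol
n(Zn2+) in the aliquot = 1.267 × 10^-3 mol (1:1 ratio)
[Zn2+]_dilute = 1.267 × 10^-3 / 0.05000 = 0.02535 mol/L
Dilution factor = 250.0 / 24.76 = 10.10
[Zn2+]_stock = 0.02535 × 10.10 = 0.2559 mol/L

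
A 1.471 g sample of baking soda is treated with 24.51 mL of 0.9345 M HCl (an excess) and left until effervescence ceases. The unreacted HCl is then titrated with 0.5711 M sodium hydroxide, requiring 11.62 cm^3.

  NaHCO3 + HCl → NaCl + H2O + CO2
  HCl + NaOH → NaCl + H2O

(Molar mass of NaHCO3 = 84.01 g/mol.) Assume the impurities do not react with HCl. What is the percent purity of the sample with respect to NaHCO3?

n(HCl) added = 0.02451 × 0.9345 = 0.02290 mol
n(NaOH) used in back-titration = 0.01162 × 0.5711 = 6.636 × 10^-3 mol
n(HCl) left over = 6.636 × 10^-3 mol (1:1 ratio)
n(HCl) consumed by analyte = 0.02290 − 6.636 × 10^-3 = 0.01627 mol
n(NaHCO3) = 0.01627 mol (1:1 ratio)
mass of NaHCO3 = 0.01627 × 84.01 = 1.367 g
% NaHCO3 = 1.367 / 1.471 × 100 = 92.91 %

92.91 %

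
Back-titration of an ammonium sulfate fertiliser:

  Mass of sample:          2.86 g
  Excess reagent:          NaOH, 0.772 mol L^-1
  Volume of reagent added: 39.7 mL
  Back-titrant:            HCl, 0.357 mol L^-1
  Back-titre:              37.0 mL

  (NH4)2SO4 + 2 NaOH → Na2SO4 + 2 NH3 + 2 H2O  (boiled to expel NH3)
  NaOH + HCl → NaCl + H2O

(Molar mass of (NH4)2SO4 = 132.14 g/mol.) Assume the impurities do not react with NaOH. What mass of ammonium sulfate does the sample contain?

1.15 g

n(NaOH) added = 0.0397 × 0.772 = 0.0306 mol
n(HCl) used in back-titration = 0.0370 × 0.357 = 0.0132 mol
n(NaOH) left over = 0.0132 mol (1:1 ratio)
n(NaOH) consumed by analyte = 0.0306 − 0.0132 = 0.0174 mol
From the 1:2 ratio, n((NH4)2SO4) = 1/2 × 0.0174 = 8.72 × 10^-3 mol
mass of (NH4)2SO4 = 8.72 × 10^-3 × 132.14 = 1.15 g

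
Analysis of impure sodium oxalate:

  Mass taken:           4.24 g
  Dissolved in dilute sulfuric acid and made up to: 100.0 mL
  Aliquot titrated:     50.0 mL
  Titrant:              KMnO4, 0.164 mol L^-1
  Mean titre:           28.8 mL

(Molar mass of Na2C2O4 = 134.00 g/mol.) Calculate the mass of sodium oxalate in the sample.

3.16 g

2 MnO4^- + 5 C2O4^2- + 16 H^+ → 2 Mn^2+ + 10 CO2 + 8 H2O
n(KMnO4) per titration = 0.0288 × 0.164 = 4.72 × 10^-3 mol
From the 5:2 ratio, n(Na2C2O4) in each aliquot = 5/2 × 4.72 × 10^-3 = 0.0118 mol
n(Na2C2O4) in the whole flask = 0.0118 × 100.0/50.0 = 0.0236 mol
mass of Na2C2O4 = 0.0236 × 134.00 = 3.16 g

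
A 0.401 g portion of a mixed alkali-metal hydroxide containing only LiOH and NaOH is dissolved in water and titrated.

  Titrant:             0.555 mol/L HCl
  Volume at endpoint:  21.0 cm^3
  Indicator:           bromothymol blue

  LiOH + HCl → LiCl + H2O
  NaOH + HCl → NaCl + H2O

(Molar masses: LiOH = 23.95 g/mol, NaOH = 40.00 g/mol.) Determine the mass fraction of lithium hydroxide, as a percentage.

24.3 %

n(HCl) = 0.0210 × 0.555 = 0.0117 mol
Let x = n(LiOH), y = n(NaOH).
Titrant: 1x + 1y = 0.0117;  mass: 23.95x + 40.00y = 0.401
Solving, x = 4.06 × 10^-3 mol, y = 7.59 × 10^-3 mol
mass of LiOH = 4.06 × 10^-3 × 23.95 = 0.0973 g
% LiOH = 0.0973 / 0.401 × 100 = 24.3 %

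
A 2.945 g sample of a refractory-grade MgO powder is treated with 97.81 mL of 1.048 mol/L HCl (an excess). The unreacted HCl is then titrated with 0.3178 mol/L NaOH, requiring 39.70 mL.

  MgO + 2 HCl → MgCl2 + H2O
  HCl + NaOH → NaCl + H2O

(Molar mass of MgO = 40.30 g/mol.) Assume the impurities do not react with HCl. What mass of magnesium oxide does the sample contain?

1.811 g

n(HCl) added = 0.09781 × 1.048 = 0.1025 mol
n(NaOH) used in back-titration = 0.03970 × 0.3178 = 0.01262 mol
n(HCl) left over = 0.01262 mol (1:1 ratio)
n(HCl) consumed by analyte = 0.1025 − 0.01262 = 0.08989 mol
From the 1:2 ratio, n(MgO) = 1/2 × 0.08989 = 0.04494 mol
mass of MgO = 0.04494 × 40.30 = 1.811 g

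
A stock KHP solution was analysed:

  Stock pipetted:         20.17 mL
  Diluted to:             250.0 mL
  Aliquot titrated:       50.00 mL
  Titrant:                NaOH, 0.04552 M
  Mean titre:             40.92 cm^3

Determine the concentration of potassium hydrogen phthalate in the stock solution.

KHC8H4O4 + NaOH → KNaC8H4O4 + H2O
n(NaOH) = 0.04092 × 0.04552 = 1.863 × 10^-3 mol
n(KHC8H4O4) in the aliquot = 1.863 × 10^-3 mol (1:1 ratio)
[KHC8H4O4]_dilute = 1.863 × 10^-3 / 0.05000 = 0.03725 mol/L
Dilution factor = 250.0 / 20.17 = 12.39
[KHC8H4O4]_stock = 0.03725 × 12.39 = 0.4617 mol/L

0.4617 M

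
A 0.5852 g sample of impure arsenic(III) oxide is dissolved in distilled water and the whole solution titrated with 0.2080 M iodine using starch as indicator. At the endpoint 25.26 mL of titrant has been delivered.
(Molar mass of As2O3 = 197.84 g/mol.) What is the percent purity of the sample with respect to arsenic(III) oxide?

As2O3 + 2 I2 + 2 H2O → As2O5 + 4 HI
n(I2) = 0.02526 L × 0.2080 mol/L = 5.254 × 10^-3 mol
From the 1:2 ratio, n(As2O3) = 1/2 × 5.254 × 10^-3 = 2.627 × 10^-3 mol
mass of As2O3 = 2.627 × 10^-3 × 197.84 g/mol = 0.5197 g
% As2O3 = 0.5197 / 0.5852 × 100 = 88.81 %

88.81 %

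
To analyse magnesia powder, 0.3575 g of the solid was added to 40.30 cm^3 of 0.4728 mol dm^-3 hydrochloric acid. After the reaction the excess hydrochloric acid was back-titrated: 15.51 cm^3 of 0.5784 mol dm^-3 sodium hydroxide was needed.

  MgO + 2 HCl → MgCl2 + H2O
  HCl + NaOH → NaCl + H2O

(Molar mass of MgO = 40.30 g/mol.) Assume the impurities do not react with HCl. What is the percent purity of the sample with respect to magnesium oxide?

56.83 %

n(HCl) added = 0.04030 × 0.4728 = 0.01905 mol
n(NaOH) used in back-titration = 0.01551 × 0.5784 = 8.971 × 10^-3 mol
n(HCl) left over = 8.971 × 10^-3 mol (1:1 ratio)
n(HCl) consumed by analyte = 0.01905 − 8.971 × 10^-3 = 0.01008 mol
From the 1:2 ratio, n(MgO) = 1/2 × 0.01008 = 5.041 × 10^-3 mol
mass of MgO = 5.041 × 10^-3 × 40.30 = 0.2032 g
% MgO = 0.2032 / 0.3575 × 100 = 56.83 %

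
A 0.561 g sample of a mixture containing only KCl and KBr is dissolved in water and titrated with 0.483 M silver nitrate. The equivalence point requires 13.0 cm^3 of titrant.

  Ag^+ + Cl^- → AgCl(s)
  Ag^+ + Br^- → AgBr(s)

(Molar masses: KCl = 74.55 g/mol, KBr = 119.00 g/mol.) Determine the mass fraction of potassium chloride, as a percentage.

55.7 %

n(AgNO3) = 0.0130 × 0.483 = 6.28 × 10^-3 mol
Let x = n(KCl), y = n(KBr).
Titrant: 1x + 1y = 6.28 × 10^-3;  mass: 74.55x + 119.00y = 0.561
Solving, x = 4.19 × 10^-3 mol, y = 2.09 × 10^-3 mol
mass of KCl = 4.19 × 10^-3 × 74.55 = 0.312 g
% KCl = 0.312 / 0.561 × 100 = 55.7 %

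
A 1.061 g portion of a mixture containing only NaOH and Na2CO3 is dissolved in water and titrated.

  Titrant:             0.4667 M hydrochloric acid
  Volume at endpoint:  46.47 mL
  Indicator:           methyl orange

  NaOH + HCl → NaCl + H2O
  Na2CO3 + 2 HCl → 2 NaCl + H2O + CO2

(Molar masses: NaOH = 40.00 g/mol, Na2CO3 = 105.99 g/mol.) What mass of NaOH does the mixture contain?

0.2719 g

n(HCl) = 0.04647 × 0.4667 = 0.02169 mol
Let x = n(NaOH), y = n(Na2CO3).
Titrant: 1x + 2y = 0.02169;  mass: 40.00x + 105.99y = 1.061
Solving, x = 6.797 × 10^-3 mol, y = 7.445 × 10^-3 mol
mass of NaOH = 6.797 × 10^-3 × 40.00 = 0.2719 g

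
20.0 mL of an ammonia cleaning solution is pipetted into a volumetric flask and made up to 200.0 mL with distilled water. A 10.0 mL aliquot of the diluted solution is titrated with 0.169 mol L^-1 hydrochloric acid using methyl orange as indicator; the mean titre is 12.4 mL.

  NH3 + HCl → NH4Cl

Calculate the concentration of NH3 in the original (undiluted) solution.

2.10 mol/L

n(HCl) = 0.0124 × 0.169 = 2.10 × 10^-3 mol
n(NH3) in the aliquot = 2.10 × 10^-3 mol (1:1 ratio)
[NH3]_dilute = 2.10 × 10^-3 / 0.0100 = 0.210 mol/L
Dilution factor = 200.0 / 20.0 = 10.00
[NH3]_stock = 0.210 × 10.00 = 2.10 mol/L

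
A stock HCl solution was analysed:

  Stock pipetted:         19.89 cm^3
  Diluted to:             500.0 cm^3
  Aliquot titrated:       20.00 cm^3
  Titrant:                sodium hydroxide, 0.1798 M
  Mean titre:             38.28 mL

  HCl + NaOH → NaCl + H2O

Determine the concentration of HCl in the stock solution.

8.651 M

n(NaOH) = 0.03828 × 0.1798 = 6.883 × 10^-3 mol
n(HCl) in the aliquot = 6.883 × 10^-3 mol (1:1 ratio)
[HCl]_dilute = 6.883 × 10^-3 / 0.02000 = 0.3441 mol/L
Dilution factor = 500.0 / 19.89 = 25.14
[HCl]_stock = 0.3441 × 25.14 = 8.651 mol/L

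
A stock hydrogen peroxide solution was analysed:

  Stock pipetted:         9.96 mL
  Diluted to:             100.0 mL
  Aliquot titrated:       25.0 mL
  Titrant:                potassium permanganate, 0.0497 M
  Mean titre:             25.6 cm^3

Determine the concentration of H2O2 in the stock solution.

1.28 M

2 MnO4^- + 5 H2O2 + 6 H^+ → 2 Mn^2+ + 5 O2 + 8 H2O
n(KMnO4) = 0.0256 × 0.0497 = 1.27 × 10^-3 mol
From the 5:2 ratio, n(H2O2) in the aliquot = 5/2 × 1.27 × 10^-3 = 3.18 × 10^-3 mol
[H2O2]_dilute = 3.18 × 10^-3 / 0.0250 = 0.127 mol/L
Dilution factor = 100.0 / 9.96 = 10.04
[H2O2]_stock = 0.127 × 10.04 = 1.28 mol/L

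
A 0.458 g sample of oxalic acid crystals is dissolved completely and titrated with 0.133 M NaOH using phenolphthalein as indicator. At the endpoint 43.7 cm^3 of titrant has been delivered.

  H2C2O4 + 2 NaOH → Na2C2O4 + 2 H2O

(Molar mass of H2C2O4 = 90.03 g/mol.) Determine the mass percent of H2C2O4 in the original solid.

n(NaOH) = 0.0437 L × 0.133 mol/L = 5.81 × 10^-3 mol
From the 1:2 ratio, n(H2C2O4) = 1/2 × 5.81 × 10^-3 = 2.91 × 10^-3 mol
mass of H2C2O4 = 2.91 × 10^-3 × 90.03 g/mol = 0.262 g
% H2C2O4 = 0.262 / 0.458 × 100 = 57.1 %

57.1 %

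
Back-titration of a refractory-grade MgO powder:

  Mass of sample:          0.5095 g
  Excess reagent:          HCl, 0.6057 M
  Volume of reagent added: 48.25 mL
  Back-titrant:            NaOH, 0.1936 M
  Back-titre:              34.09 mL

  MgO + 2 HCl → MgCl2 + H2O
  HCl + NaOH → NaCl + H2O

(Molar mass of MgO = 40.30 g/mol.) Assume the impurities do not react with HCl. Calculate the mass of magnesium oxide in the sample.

n(HCl) added = 0.04825 × 0.6057 = 0.02923 mol
n(NaOH) used in back-titration = 0.03409 × 0.1936 = 6.600 × 10^-3 mol
n(HCl) left over = 6.600 × 10^-3 mol (1:1 ratio)
n(HCl) consumed by analyte = 0.02923 − 6.600 × 10^-3 = 0.02263 mol
From the 1:2 ratio, n(MgO) = 1/2 × 0.02263 = 0.01131 mol
mass of MgO = 0.01131 × 40.30 = 0.4559 g

0.4559 g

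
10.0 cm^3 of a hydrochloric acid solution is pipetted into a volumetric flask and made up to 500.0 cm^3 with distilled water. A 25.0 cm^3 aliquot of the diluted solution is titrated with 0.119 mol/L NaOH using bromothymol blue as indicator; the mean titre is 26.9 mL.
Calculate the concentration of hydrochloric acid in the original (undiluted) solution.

HCl + NaOH → NaCl + H2O
n(NaOH) = 0.0269 × 0.119 = 3.20 × 10^-3 mol
n(HCl) in the aliquot = 3.20 × 10^-3 mol (1:1 ratio)
[HCl]_dilute = 3.20 × 10^-3 / 0.0250 = 0.128 mol/L
Dilution factor = 500.0 / 10.0 = 50.00
[HCl]_stock = 0.128 × 50.00 = 6.40 mol/L

6.40 mol/L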